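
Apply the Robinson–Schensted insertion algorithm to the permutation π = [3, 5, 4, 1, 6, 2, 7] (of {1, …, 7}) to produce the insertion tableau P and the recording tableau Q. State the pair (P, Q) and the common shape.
P = [1, 2, 6, 7] / [3, 4] / [5];  Q = [1, 2, 5, 7] / [3, 6] / [4];  common shape = (4, 2, 1)

Row-insert the values π_1, π_2, … into P one at a time, bumping the leftmost entry strictly greater than the inserted value down to the next row. The recording tableau Q records, in position (i, j), the step at which that cell was added to P.
  Insert 3 (step 1): P = [3];  Q = [1]
  Insert 5 (step 2): P = [3, 5];  Q = [1, 2]
  Insert 4 (step 3): P = [3, 4] / [5];  Q = [1, 2] / [3]
  Insert 1 (step 4): P = [1, 4] / [3] / [5];  Q = [1, 2] / [3] / [4]
  Insert 6 (step 5): P = [1, 4, 6] / [3] / [5];  Q = [1, 2, 5] / [3] / [4]
  Insert 2 (step 6): P = [1, 2, 6] / [3, 4] / [5];  Q = [1, 2, 5] / [3, 6] / [4]
  Insert 7 (step 7): P = [1, 2, 6, 7] / [3, 4] / [5];  Q = [1, 2, 5, 7] / [3, 6] / [4]
Final shape: (4, 2, 1).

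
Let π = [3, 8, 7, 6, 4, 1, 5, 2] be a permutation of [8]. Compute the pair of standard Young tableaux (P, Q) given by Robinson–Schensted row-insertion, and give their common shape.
P = [1, 2, 5] / [3, 4] / [6] / [7] / [8];  Q = [1, 2, 7] / [3, 8] / [4] / [5] / [6];  common shape = (3, 2, 1, 1, 1)

Row-insert the values π_1, π_2, … into P one at a time, bumping the leftmost entry strictly greater than the inserted value down to the next row. The recording tableau Q records, in position (i, j), the step at which that cell was added to P.
  Insert 3 (step 1): P = [3];  Q = [1]
  Insert 8 (step 2): P = [3, 8];  Q = [1, 2]
  Insert 7 (step 3): P = [3, 7] / [8];  Q = [1, 2] / [3]
  Insert 6 (step 4): P = [3, 6] / [7] / [8];  Q = [1, 2] / [3] / [4]
  Insert 4 (step 5): P = [3, 4] / [6] / [7] / [8];  Q = [1, 2] / [3] / [4] / [5]
  Insert 1 (step 6): P = [1, 4] / [3] / [6] / [7] / [8];  Q = [1, 2] / [3] / [4] / [5] / [6]
  Insert 5 (step 7): P = [1, 4, 5] / [3] / [6] / [7] / [8];  Q = [1, 2, 7] / [3] / [4] / [5] / [6]
  Insert 2 (step 8): P = [1, 2, 5] / [3, 4] / [6] / [7] / [8];  Q = [1, 2, 7] / [3, 8] / [4] / [5] / [6]
Final shape: (3, 2, 1, 1, 1).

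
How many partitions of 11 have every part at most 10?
p(11, parts ≤ 10) = 55

Partitions of 11 with all parts ≤ 10: 10+1, 9+2, 9+1+1, 8+3, 8+2+1, 8+1+1+1, 7+4, 7+3+1, 7+2+2, 7+2+1+1, 7+1+1+1+1, 6+5, 6+4+1, 6+3+2, 6+3+1+1, 6+2+2+1, 6+2+1+1+1, 6+1+1+1+1+1, 5+5+1, 5+4+2, 5+4+1+1, 5+3+3, 5+3+2+1, 5+3+1+1+1, 5+2+2+2, 5+2+2+1+1, 5+2+1+1+1+1, 5+1+1+1+1+1+1, 4+4+3, 4+4+2+1, … (55 total). Count = 55.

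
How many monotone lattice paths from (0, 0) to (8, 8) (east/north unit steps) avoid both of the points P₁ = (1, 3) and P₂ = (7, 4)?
Number of paths = 8192

Inclusion–exclusion. Total paths: C(16, 8) = 12870. Through P₁: C(4, 1)·C(12, 7) = 3168. Through P₂: C(11, 7)·C(5, 1) = 1650. Since P₁ is strictly southwest of P₂, a monotone path through both must visit P₁ then P₂; paths through both = C(4, 1)·C(7, 6)·C(5, 1) = 140. Avoid both = 12870 − 3168 − 1650 + 140 = 8192.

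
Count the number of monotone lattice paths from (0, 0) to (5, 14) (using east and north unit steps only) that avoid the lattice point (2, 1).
Number of paths = 9948

Total paths from (0, 0) to (5, 14): C(19, 5) = 11628. Paths through (2, 1): (paths (0, 0) → (2, 1)) × (paths (2, 1) → (5, 14)) = C(3, 2) · C(16, 3) = 3 · 560 = 1680. Avoidance count = 11628 − 1680 = 9948.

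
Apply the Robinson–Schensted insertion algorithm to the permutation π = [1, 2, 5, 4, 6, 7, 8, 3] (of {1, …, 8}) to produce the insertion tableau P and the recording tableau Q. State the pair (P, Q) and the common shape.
P = [1, 2, 3, 6, 7, 8] / [4] / [5];  Q = [1, 2, 3, 5, 6, 7] / [4] / [8];  common shape = (6, 1, 1)

Row-insert the values π_1, π_2, … into P one at a time, bumping the leftmost entry strictly greater than the inserted value down to the next row. The recording tableau Q records, in position (i, j), the step at which that cell was added to P.
  Insert 1 (step 1): P = [1];  Q = [1]
  Insert 2 (step 2): P = [1, 2];  Q = [1, 2]
  Insert 5 (step 3): P = [1, 2, 5];  Q = [1, 2, 3]
  Insert 4 (step 4): P = [1, 2, 4] / [5];  Q = [1, 2, 3] / [4]
  Insert 6 (step 5): P = [1, 2, 4, 6] / [5];  Q = [1, 2, 3, 5] / [4]
  Insert 7 (step 6): P = [1, 2, 4, 6, 7] / [5];  Q = [1, 2, 3, 5, 6] / [4]
  Insert 8 (step 7): P = [1, 2, 4, 6, 7, 8] / [5];  Q = [1, 2, 3, 5, 6, 7] / [4]
  Insert 3 (step 8): P = [1, 2, 3, 6, 7, 8] / [4] / [5];  Q = [1, 2, 3, 5, 6, 7] / [4] / [8]
Final shape: (6, 1, 1).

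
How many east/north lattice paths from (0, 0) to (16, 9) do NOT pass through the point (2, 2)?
Number of paths = 1345295

Total paths from (0, 0) to (16, 9): C(25, 16) = 2042975. Paths through (2, 2): (paths (0, 0) → (2, 2)) × (paths (2, 2) → (16, 9)) = C(4, 2) · C(21, 14) = 6 · 116280 = 697680. Avoidance count = 2042975 − 697680 = 1345295.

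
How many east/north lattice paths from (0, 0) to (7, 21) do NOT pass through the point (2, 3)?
Number of paths = 847550

Total paths from (0, 0) to (7, 21): C(28, 7) = 1184040. Paths through (2, 3): (paths (0, 0) → (2, 3)) × (paths (2, 3) → (7, 21)) = C(5, 2) · C(23, 5) = 10 · 33649 = 336490. Avoidance count = 1184040 − 336490 = 847550.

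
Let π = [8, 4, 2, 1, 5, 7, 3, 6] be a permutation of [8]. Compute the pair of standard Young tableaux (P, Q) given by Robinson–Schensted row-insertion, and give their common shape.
P = [1, 3, 6] / [2, 5, 7] / [4] / [8];  Q = [1, 5, 6] / [2, 7, 8] / [3] / [4];  common shape = (3, 3, 1, 1)

Row-insert the values π_1, π_2, … into P one at a time, bumping the leftmost entry strictly greater than the inserted value down to the next row. The recording tableau Q records, in position (i, j), the step at which that cell was added to P.
  Insert 8 (step 1): P = [8];  Q = [1]
  Insert 4 (step 2): P = [4] / [8];  Q = [1] / [2]
  Insert 2 (step 3): P = [2] / [4] / [8];  Q = [1] / [2] / [3]
  Insert 1 (step 4): P = [1] / [2] / [4] / [8];  Q = [1] / [2] / [3] / [4]
  Insert 5 (step 5): P = [1, 5] / [2] / [4] / [8];  Q = [1, 5] / [2] / [3] / [4]
  Insert 7 (step 6): P = [1, 5, 7] / [2] / [4] / [8];  Q = [1, 5, 6] / [2] / [3] / [4]
  Insert 3 (step 7): P = [1, 3, 7] / [2, 5] / [4] / [8];  Q = [1, 5, 6] / [2, 7] / [3] / [4]
  Insert 6 (step 8): P = [1, 3, 6] / [2, 5, 7] / [4] / [8];  Q = [1, 5, 6] / [2, 7, 8] / [3] / [4]
Final shape: (3, 3, 1, 1).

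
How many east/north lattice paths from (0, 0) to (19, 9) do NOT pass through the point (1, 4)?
Number of paths = 6738655

Total paths from (0, 0) to (19, 9): C(28, 19) = 6906900. Paths through (1, 4): (paths (0, 0) → (1, 4)) × (paths (1, 4) → (19, 9)) = C(5, 1) · C(23, 18) = 5 · 33649 = 168245. Avoidance count = 6906900 − 168245 = 6738655.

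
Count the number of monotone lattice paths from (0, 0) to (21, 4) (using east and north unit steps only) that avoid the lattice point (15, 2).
Number of paths = 8842

Total paths from (0, 0) to (21, 4): C(25, 21) = 12650. Paths through (15, 2): (paths (0, 0) → (15, 2)) × (paths (15, 2) → (21, 4)) = C(17, 15) · C(8, 6) = 136 · 28 = 3808. Avoidance count = 12650 − 3808 = 8842.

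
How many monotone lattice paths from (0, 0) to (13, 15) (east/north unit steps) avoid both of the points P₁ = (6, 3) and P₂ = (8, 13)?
Number of paths = 29052702

Inclusion–exclusion. Total paths: C(28, 13) = 37442160. Through P₁: C(9, 6)·C(19, 7) = 4232592. Through P₂: C(21, 8)·C(7, 5) = 4273290. Since P₁ is strictly southwest of P₂, a monotone path through both must visit P₁ then P₂; paths through both = C(9, 6)·C(12, 2)·C(7, 5) = 116424. Avoid both = 37442160 − 4232592 − 4273290 + 116424 = 29052702.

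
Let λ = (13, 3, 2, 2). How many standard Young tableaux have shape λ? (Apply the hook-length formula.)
# SYT of shape (13, 3, 2, 2) = 969969

Hook-length formula: f^λ = n! / Π hook(c), product over all cells c of the Young diagram. For λ = (13, 3, 2, 2), n = 20 boxes. Hook lengths by row (left-to-right, top-to-bottom): [16, 15, 12, 10, 9, 8, 7, 6, 5, 4, 3, 2, 1]; [5, 4, 1]; [3, 2]; [2, 1]. Product of hooks = 2508226560000. So f^λ = 20! / 2508226560000 = 2432902008176640000 / 2508226560000 = 969969.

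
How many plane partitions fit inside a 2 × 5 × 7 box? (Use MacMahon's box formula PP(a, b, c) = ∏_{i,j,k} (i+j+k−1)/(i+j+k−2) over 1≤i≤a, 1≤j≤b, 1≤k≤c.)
PP(2, 5, 7) = 169884

Evaluate the triple product over i = 1..2, j = 1..5, k = 1..7. The factors are (2/1) · (3/2) · (4/3) · (5/4) · (6/5) · (7/6) · (8/7) · (3/2) · … (70 factors total). The numerators and denominators telescope so the product is an integer; carrying out the multiplication exactly gives PP(2, 5, 7) = 169884.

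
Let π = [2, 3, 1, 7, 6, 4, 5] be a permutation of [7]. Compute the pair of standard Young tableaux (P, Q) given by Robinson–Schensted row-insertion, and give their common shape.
P = [1, 3, 4, 5] / [2, 6] / [7];  Q = [1, 2, 4, 7] / [3, 5] / [6];  common shape = (4, 2, 1)

Row-insert the values π_1, π_2, … into P one at a time, bumping the leftmost entry strictly greater than the inserted value down to the next row. The recording tableau Q records, in position (i, j), the step at which that cell was added to P.
  Insert 2 (step 1): P = [2];  Q = [1]
  Insert 3 (step 2): P = [2, 3];  Q = [1, 2]
  Insert 1 (step 3): P = [1, 3] / [2];  Q = [1, 2] / [3]
  Insert 7 (step 4): P = [1, 3, 7] / [2];  Q = [1, 2, 4] / [3]
  Insert 6 (step 5): P = [1, 3, 6] / [2, 7];  Q = [1, 2, 4] / [3, 5]
  Insert 4 (step 6): P = [1, 3, 4] / [2, 6] / [7];  Q = [1, 2, 4] / [3, 5] / [6]
  Insert 5 (step 7): P = [1, 3, 4, 5] / [2, 6] / [7];  Q = [1, 2, 4, 7] / [3, 5] / [6]
Final shape: (4, 2, 1).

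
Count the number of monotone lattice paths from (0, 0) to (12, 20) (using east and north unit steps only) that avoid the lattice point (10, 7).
Number of paths = 223750800

Total paths from (0, 0) to (12, 20): C(32, 12) = 225792840. Paths through (10, 7): (paths (0, 0) → (10, 7)) × (paths (10, 7) → (12, 20)) = C(17, 10) · C(15, 2) = 19448 · 105 = 2042040. Avoidance count = 225792840 − 2042040 = 223750800.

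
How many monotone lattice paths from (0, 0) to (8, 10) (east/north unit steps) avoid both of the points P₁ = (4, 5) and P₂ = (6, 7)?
Number of paths = 18282

Inclusion–exclusion. Total paths: C(18, 8) = 43758. Through P₁: C(9, 4)·C(9, 4) = 15876. Through P₂: C(13, 6)·C(5, 2) = 17160. Since P₁ is strictly southwest of P₂, a monotone path through both must visit P₁ then P₂; paths through both = C(9, 4)·C(4, 2)·C(5, 2) = 7560. Avoid both = 43758 − 15876 − 17160 + 7560 = 18282.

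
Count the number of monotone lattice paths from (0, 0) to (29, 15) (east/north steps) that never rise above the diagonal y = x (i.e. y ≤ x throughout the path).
Number of paths = 114955808528

By the reflection principle (André's argument), the number of monotone paths to (29, 15) with n ≤ m that never go above y = x is C(44, 29) − C(44, 30) = 229911617056 − 114955808528 = 114955808528.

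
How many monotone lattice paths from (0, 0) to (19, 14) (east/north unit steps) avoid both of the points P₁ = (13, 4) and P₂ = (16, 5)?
Number of paths = 797367780

Inclusion–exclusion. Total paths: C(33, 19) = 818809200. Through P₁: C(17, 13)·C(16, 6) = 19059040. Through P₂: C(21, 16)·C(12, 3) = 4476780. Since P₁ is strictly southwest of P₂, a monotone path through both must visit P₁ then P₂; paths through both = C(17, 13)·C(4, 3)·C(12, 3) = 2094400. Avoid both = 818809200 − 19059040 − 4476780 + 2094400 = 797367780.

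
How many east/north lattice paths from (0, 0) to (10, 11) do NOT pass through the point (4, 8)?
Number of paths = 311136

Total paths from (0, 0) to (10, 11): C(21, 10) = 352716. Paths through (4, 8): (paths (0, 0) → (4, 8)) × (paths (4, 8) → (10, 11)) = C(12, 4) · C(9, 6) = 495 · 84 = 41580. Avoidance count = 352716 − 41580 = 311136.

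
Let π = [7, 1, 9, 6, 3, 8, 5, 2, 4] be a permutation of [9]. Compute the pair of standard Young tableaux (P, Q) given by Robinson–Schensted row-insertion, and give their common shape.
P = [1, 2, 4] / [3, 5] / [6, 8] / [7, 9];  Q = [1, 3, 6] / [2, 4] / [5, 7] / [8, 9];  common shape = (3, 2, 2, 2)

Row-insert the values π_1, π_2, … into P one at a time, bumping the leftmost entry strictly greater than the inserted value down to the next row. The recording tableau Q records, in position (i, j), the step at which that cell was added to P.
  Insert 7 (step 1): P = [7];  Q = [1]
  Insert 1 (step 2): P = [1] / [7];  Q = [1] / [2]
  Insert 9 (step 3): P = [1, 9] / [7];  Q = [1, 3] / [2]
  Insert 6 (step 4): P = [1, 6] / [7, 9];  Q = [1, 3] / [2, 4]
  Insert 3 (step 5): P = [1, 3] / [6, 9] / [7];  Q = [1, 3] / [2, 4] / [5]
  Insert 8 (step 6): P = [1, 3, 8] / [6, 9] / [7];  Q = [1, 3, 6] / [2, 4] / [5]
  Insert 5 (step 7): P = [1, 3, 5] / [6, 8] / [7, 9];  Q = [1, 3, 6] / [2, 4] / [5, 7]
  Insert 2 (step 8): P = [1, 2, 5] / [3, 8] / [6, 9] / [7];  Q = [1, 3, 6] / [2, 4] / [5, 7] / [8]
  Insert 4 (step 9): P = [1, 2, 4] / [3, 5] / [6, 8] / [7, 9];  Q = [1, 3, 6] / [2, 4] / [5, 7] / [8, 9]
Final shape: (3, 2, 2, 2).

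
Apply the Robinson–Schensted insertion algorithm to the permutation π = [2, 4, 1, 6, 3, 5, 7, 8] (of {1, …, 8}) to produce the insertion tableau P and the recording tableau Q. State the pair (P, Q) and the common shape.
P = [1, 3, 5, 7, 8] / [2, 4, 6];  Q = [1, 2, 4, 7, 8] / [3, 5, 6];  common shape = (5, 3)

Row-insert the values π_1, π_2, … into P one at a time, bumping the leftmost entry strictly greater than the inserted value down to the next row. The recording tableau Q records, in position (i, j), the step at which that cell was added to P.
  Insert 2 (step 1): P = [2];  Q = [1]
  Insert 4 (step 2): P = [2, 4];  Q = [1, 2]
  Insert 1 (step 3): P = [1, 4] / [2];  Q = [1, 2] / [3]
  Insert 6 (step 4): P = [1, 4, 6] / [2];  Q = [1, 2, 4] / [3]
  Insert 3 (step 5): P = [1, 3, 6] / [2, 4];  Q = [1, 2, 4] / [3, 5]
  Insert 5 (step 6): P = [1, 3, 5] / [2, 4, 6];  Q = [1, 2, 4] / [3, 5, 6]
  Insert 7 (step 7): P = [1, 3, 5, 7] / [2, 4, 6];  Q = [1, 2, 4, 7] / [3, 5, 6]
  Insert 8 (step 8): P = [1, 3, 5, 7, 8] / [2, 4, 6];  Q = [1, 2, 4, 7, 8] / [3, 5, 6]
Final shape: (5, 3).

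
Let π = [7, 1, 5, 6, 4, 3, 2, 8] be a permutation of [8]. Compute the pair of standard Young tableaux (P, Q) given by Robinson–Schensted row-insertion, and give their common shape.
P = [1, 2, 6, 8] / [3] / [4] / [5] / [7];  Q = [1, 3, 4, 8] / [2] / [5] / [6] / [7];  common shape = (4, 1, 1, 1, 1)

Row-insert the values π_1, π_2, … into P one at a time, bumping the leftmost entry strictly greater than the inserted value down to the next row. The recording tableau Q records, in position (i, j), the step at which that cell was added to P.
  Insert 7 (step 1): P = [7];  Q = [1]
  Insert 1 (step 2): P = [1] / [7];  Q = [1] / [2]
  Insert 5 (step 3): P = [1, 5] / [7];  Q = [1, 3] / [2]
  Insert 6 (step 4): P = [1, 5, 6] / [7];  Q = [1, 3, 4] / [2]
  Insert 4 (step 5): P = [1, 4, 6] / [5] / [7];  Q = [1, 3, 4] / [2] / [5]
  Insert 3 (step 6): P = [1, 3, 6] / [4] / [5] / [7];  Q = [1, 3, 4] / [2] / [5] / [6]
  Insert 2 (step 7): P = [1, 2, 6] / [3] / [4] / [5] / [7];  Q = [1, 3, 4] / [2] / [5] / [6] / [7]
  Insert 8 (step 8): P = [1, 2, 6, 8] / [3] / [4] / [5] / [7];  Q = [1, 3, 4, 8] / [2] / [5] / [6] / [7]
Final shape: (4, 1, 1, 1, 1).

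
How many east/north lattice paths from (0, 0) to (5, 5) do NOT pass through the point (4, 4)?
Number of paths = 112

Total paths from (0, 0) to (5, 5): C(10, 5) = 252. Paths through (4, 4): (paths (0, 0) → (4, 4)) × (paths (4, 4) → (5, 5)) = C(8, 4) · C(2, 1) = 70 · 2 = 140. Avoidance count = 252 − 140 = 112.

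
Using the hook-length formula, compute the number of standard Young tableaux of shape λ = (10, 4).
# SYT of shape (10, 4) = 637

Hook-length formula: f^λ = n! / Π hook(c), product over all cells c of the Young diagram. For λ = (10, 4), n = 14 boxes. Hook lengths by row (left-to-right, top-to-bottom): [11, 10, 9, 8, 6, 5, 4, 3, 2, 1]; [4, 3, 2, 1]. Product of hooks = 136857600. So f^λ = 14! / 136857600 = 87178291200 / 136857600 = 637.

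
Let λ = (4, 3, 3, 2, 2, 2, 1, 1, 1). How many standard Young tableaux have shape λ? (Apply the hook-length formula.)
# SYT of shape (4, 3, 3, 2, 2, 2, 1, 1, 1) = 7759752

Hook-length formula: f^λ = n! / Π hook(c), product over all cells c of the Young diagram. For λ = (4, 3, 3, 2, 2, 2, 1, 1, 1), n = 19 boxes. Hook lengths by row (left-to-right, top-to-bottom): [12, 8, 4, 1]; [10, 6, 2]; [9, 5, 1]; [7, 3]; [6, 2]; [5, 1]; [3]; [2]; [1]. Product of hooks = 15676416000. So f^λ = 19! / 15676416000 = 121645100408832000 / 15676416000 = 7759752.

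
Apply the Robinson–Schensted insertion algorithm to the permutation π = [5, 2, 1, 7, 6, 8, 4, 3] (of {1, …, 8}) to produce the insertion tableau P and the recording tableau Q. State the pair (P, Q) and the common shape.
P = [1, 3, 8] / [2, 4] / [5, 6] / [7];  Q = [1, 4, 6] / [2, 5] / [3, 7] / [8];  common shape = (3, 2, 2, 1)

Row-insert the values π_1, π_2, … into P one at a time, bumping the leftmost entry strictly greater than the inserted value down to the next row. The recording tableau Q records, in position (i, j), the step at which that cell was added to P.
  Insert 5 (step 1): P = [5];  Q = [1]
  Insert 2 (step 2): P = [2] / [5];  Q = [1] / [2]
  Insert 1 (step 3): P = [1] / [2] / [5];  Q = [1] / [2] / [3]
  Insert 7 (step 4): P = [1, 7] / [2] / [5];  Q = [1, 4] / [2] / [3]
  Insert 6 (step 5): P = [1, 6] / [2, 7] / [5];  Q = [1, 4] / [2, 5] / [3]
  Insert 8 (step 6): P = [1, 6, 8] / [2, 7] / [5];  Q = [1, 4, 6] / [2, 5] / [3]
  Insert 4 (step 7): P = [1, 4, 8] / [2, 6] / [5, 7];  Q = [1, 4, 6] / [2, 5] / [3, 7]
  Insert 3 (step 8): P = [1, 3, 8] / [2, 4] / [5, 6] / [7];  Q = [1, 4, 6] / [2, 5] / [3, 7] / [8]
Final shape: (3, 2, 2, 1).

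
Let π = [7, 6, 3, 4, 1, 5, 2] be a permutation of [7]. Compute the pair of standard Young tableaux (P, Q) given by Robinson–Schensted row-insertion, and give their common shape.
P = [1, 2, 5] / [3, 4] / [6] / [7];  Q = [1, 4, 6] / [2, 7] / [3] / [5];  common shape = (3, 2, 1, 1)

Row-insert the values π_1, π_2, … into P one at a time, bumping the leftmost entry strictly greater than the inserted value down to the next row. The recording tableau Q records, in position (i, j), the step at which that cell was added to P.
  Insert 7 (step 1): P = [7];  Q = [1]
  Insert 6 (step 2): P = [6] / [7];  Q = [1] / [2]
  Insert 3 (step 3): P = [3] / [6] / [7];  Q = [1] / [2] / [3]
  Insert 4 (step 4): P = [3, 4] / [6] / [7];  Q = [1, 4] / [2] / [3]
  Insert 1 (step 5): P = [1, 4] / [3] / [6] / [7];  Q = [1, 4] / [2] / [3] / [5]
  Insert 5 (step 6): P = [1, 4, 5] / [3] / [6] / [7];  Q = [1, 4, 6] / [2] / [3] / [5]
  Insert 2 (step 7): P = [1, 2, 5] / [3, 4] / [6] / [7];  Q = [1, 4, 6] / [2, 7] / [3] / [5]
Final shape: (3, 2, 1, 1).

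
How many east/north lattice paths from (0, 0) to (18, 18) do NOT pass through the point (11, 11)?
Number of paths = 6654092676

Total paths from (0, 0) to (18, 18): C(36, 18) = 9075135300. Paths through (11, 11): (paths (0, 0) → (11, 11)) × (paths (11, 11) → (18, 18)) = C(22, 11) · C(14, 7) = 705432 · 3432 = 2421042624. Avoidance count = 9075135300 − 2421042624 = 6654092676.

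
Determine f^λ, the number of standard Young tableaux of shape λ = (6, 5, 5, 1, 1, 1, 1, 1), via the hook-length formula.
# SYT of shape (6, 5, 5, 1, 1, 1, 1, 1) = 123070752

Hook-length formula: f^λ = n! / Π hook(c), product over all cells c of the Young diagram. For λ = (6, 5, 5, 1, 1, 1, 1, 1), n = 21 boxes. Hook lengths by row (left-to-right, top-to-bottom): [13, 7, 6, 5, 4, 1]; [11, 5, 4, 3, 2]; [10, 4, 3, 2, 1]; [5]; [4]; [3]; [2]; [1]. Product of hooks = 415134720000. So f^λ = 21! / 415134720000 = 51090942171709440000 / 415134720000 = 123070752.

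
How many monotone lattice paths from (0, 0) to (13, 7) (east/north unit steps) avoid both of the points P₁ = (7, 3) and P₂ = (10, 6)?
Number of paths = 29888

Inclusion–exclusion. Total paths: C(20, 13) = 77520. Through P₁: C(10, 7)·C(10, 6) = 25200. Through P₂: C(16, 10)·C(4, 3) = 32032. Since P₁ is strictly southwest of P₂, a monotone path through both must visit P₁ then P₂; paths through both = C(10, 7)·C(6, 3)·C(4, 3) = 9600. Avoid both = 77520 − 25200 − 32032 + 9600 = 29888.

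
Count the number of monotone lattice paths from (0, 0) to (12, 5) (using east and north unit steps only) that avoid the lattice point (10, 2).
Number of paths = 5528

Total paths from (0, 0) to (12, 5): C(17, 12) = 6188. Paths through (10, 2): (paths (0, 0) → (10, 2)) × (paths (10, 2) → (12, 5)) = C(12, 10) · C(5, 2) = 66 · 10 = 660. Avoidance count = 6188 − 660 = 5528.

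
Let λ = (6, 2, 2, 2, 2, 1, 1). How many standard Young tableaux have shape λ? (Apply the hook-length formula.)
# SYT of shape (6, 2, 2, 2, 2, 1, 1) = 200200

Hook-length formula: f^λ = n! / Π hook(c), product over all cells c of the Young diagram. For λ = (6, 2, 2, 2, 2, 1, 1), n = 16 boxes. Hook lengths by row (left-to-right, top-to-bottom): [12, 9, 4, 3, 2, 1]; [7, 4]; [6, 3]; [5, 2]; [4, 1]; [2]; [1]. Product of hooks = 104509440. So f^λ = 16! / 104509440 = 20922789888000 / 104509440 = 200200.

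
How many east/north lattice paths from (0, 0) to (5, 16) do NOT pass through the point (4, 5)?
Number of paths = 18837

Total paths from (0, 0) to (5, 16): C(21, 5) = 20349. Paths through (4, 5): (paths (0, 0) → (4, 5)) × (paths (4, 5) → (5, 16)) = C(9, 4) · C(12, 1) = 126 · 12 = 1512. Avoidance count = 20349 − 1512 = 18837.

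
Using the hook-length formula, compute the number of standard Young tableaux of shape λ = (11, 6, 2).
# SYT of shape (11, 6, 2) = 639540

Hook-length formula: f^λ = n! / Π hook(c), product over all cells c of the Young diagram. For λ = (11, 6, 2), n = 19 boxes. Hook lengths by row (left-to-right, top-to-bottom): [13, 12, 10, 9, 8, 7, 5, 4, 3, 2, 1]; [7, 6, 4, 3, 2, 1]; [2, 1]. Product of hooks = 190207180800. So f^λ = 19! / 190207180800 = 121645100408832000 / 190207180800 = 639540.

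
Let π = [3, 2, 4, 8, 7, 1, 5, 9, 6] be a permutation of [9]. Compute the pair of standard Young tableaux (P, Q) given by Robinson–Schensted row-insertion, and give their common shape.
P = [1, 4, 5, 6] / [2, 7, 9] / [3, 8];  Q = [1, 3, 4, 8] / [2, 5, 9] / [6, 7];  common shape = (4, 3, 2)

Row-insert the values π_1, π_2, … into P one at a time, bumping the leftmost entry strictly greater than the inserted value down to the next row. The recording tableau Q records, in position (i, j), the step at which that cell was added to P.
  Insert 3 (step 1): P = [3];  Q = [1]
  Insert 2 (step 2): P = [2] / [3];  Q = [1] / [2]
  Insert 4 (step 3): P = [2, 4] / [3];  Q = [1, 3] / [2]
  Insert 8 (step 4): P = [2, 4, 8] / [3];  Q = [1, 3, 4] / [2]
  Insert 7 (step 5): P = [2, 4, 7] / [3, 8];  Q = [1, 3, 4] / [2, 5]
  Insert 1 (step 6): P = [1, 4, 7] / [2, 8] / [3];  Q = [1, 3, 4] / [2, 5] / [6]
  Insert 5 (step 7): P = [1, 4, 5] / [2, 7] / [3, 8];  Q = [1, 3, 4] / [2, 5] / [6, 7]
  Insert 9 (step 8): P = [1, 4, 5, 9] / [2, 7] / [3, 8];  Q = [1, 3, 4, 8] / [2, 5] / [6, 7]
  Insert 6 (step 9): P = [1, 4, 5, 6] / [2, 7, 9] / [3, 8];  Q = [1, 3, 4, 8] / [2, 5, 9] / [6, 7]
Final shape: (4, 3, 2).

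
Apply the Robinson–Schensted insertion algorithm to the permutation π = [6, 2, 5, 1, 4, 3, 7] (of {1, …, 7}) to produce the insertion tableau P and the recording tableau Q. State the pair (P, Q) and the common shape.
P = [1, 3, 7] / [2, 4] / [5] / [6];  Q = [1, 3, 7] / [2, 5] / [4] / [6];  common shape = (3, 2, 1, 1)

Row-insert the values π_1, π_2, … into P one at a time, bumping the leftmost entry strictly greater than the inserted value down to the next row. The recording tableau Q records, in position (i, j), the step at which that cell was added to P.
  Insert 6 (step 1): P = [6];  Q = [1]
  Insert 2 (step 2): P = [2] / [6];  Q = [1] / [2]
  Insert 5 (step 3): P = [2, 5] / [6];  Q = [1, 3] / [2]
  Insert 1 (step 4): P = [1, 5] / [2] / [6];  Q = [1, 3] / [2] / [4]
  Insert 4 (step 5): P = [1, 4] / [2, 5] / [6];  Q = [1, 3] / [2, 5] / [4]
  Insert 3 (step 6): P = [1, 3] / [2, 4] / [5] / [6];  Q = [1, 3] / [2, 5] / [4] / [6]
  Insert 7 (step 7): P = [1, 3, 7] / [2, 4] / [5] / [6];  Q = [1, 3, 7] / [2, 5] / [4] / [6]
Final shape: (3, 2, 1, 1).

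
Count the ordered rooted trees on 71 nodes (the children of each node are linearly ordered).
C_70 = 1321422108420282270489942177190229544600

These ordered rooted trees are counted by the Catalan number C_n = (1/(n + 1)) · C(2n, n). For n = 70: C_70 = (1/71) · C(140, 70) = 93820969697840041204785894580506297666600/71 = 1321422108420282270489942177190229544600.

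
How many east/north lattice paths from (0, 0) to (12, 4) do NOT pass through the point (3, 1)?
Number of paths = 940

Total paths from (0, 0) to (12, 4): C(16, 12) = 1820. Paths through (3, 1): (paths (0, 0) → (3, 1)) × (paths (3, 1) → (12, 4)) = C(4, 3) · C(12, 9) = 4 · 220 = 880. Avoidance count = 1820 − 880 = 940.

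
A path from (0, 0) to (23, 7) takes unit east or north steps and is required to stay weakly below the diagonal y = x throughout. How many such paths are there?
Number of paths = 1442025

By the reflection principle (André's argument), the number of monotone paths to (23, 7) with n ≤ m that never go above y = x is C(30, 23) − C(30, 24) = 2035800 − 593775 = 1442025.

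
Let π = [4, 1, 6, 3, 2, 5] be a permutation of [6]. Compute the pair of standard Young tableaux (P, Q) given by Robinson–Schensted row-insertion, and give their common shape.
P = [1, 2, 5] / [3, 6] / [4];  Q = [1, 3, 6] / [2, 4] / [5];  common shape = (3, 2, 1)

Row-insert the values π_1, π_2, … into P one at a time, bumping the leftmost entry strictly greater than the inserted value down to the next row. The recording tableau Q records, in position (i, j), the step at which that cell was added to P.
  Insert 4 (step 1): P = [4];  Q = [1]
  Insert 1 (step 2): P = [1] / [4];  Q = [1] / [2]
  Insert 6 (step 3): P = [1, 6] / [4];  Q = [1, 3] / [2]
  Insert 3 (step 4): P = [1, 3] / [4, 6];  Q = [1, 3] / [2, 4]
  Insert 2 (step 5): P = [1, 2] / [3, 6] / [4];  Q = [1, 3] / [2, 4] / [5]
  Insert 5 (step 6): P = [1, 2, 5] / [3, 6] / [4];  Q = [1, 3, 6] / [2, 4] / [5]
Final shape: (3, 2, 1).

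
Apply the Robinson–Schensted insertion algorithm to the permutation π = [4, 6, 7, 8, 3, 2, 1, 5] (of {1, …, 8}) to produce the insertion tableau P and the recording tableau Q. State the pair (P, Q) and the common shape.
P = [1, 5, 7, 8] / [2, 6] / [3] / [4];  Q = [1, 2, 3, 4] / [5, 8] / [6] / [7];  common shape = (4, 2, 1, 1)

Row-insert the values π_1, π_2, … into P one at a time, bumping the leftmost entry strictly greater than the inserted value down to the next row. The recording tableau Q records, in position (i, j), the step at which that cell was added to P.
  Insert 4 (step 1): P = [4];  Q = [1]
  Insert 6 (step 2): P = [4, 6];  Q = [1, 2]
  Insert 7 (step 3): P = [4, 6, 7];  Q = [1, 2, 3]
  Insert 8 (step 4): P = [4, 6, 7, 8];  Q = [1, 2, 3, 4]
  Insert 3 (step 5): P = [3, 6, 7, 8] / [4];  Q = [1, 2, 3, 4] / [5]
  Insert 2 (step 6): P = [2, 6, 7, 8] / [3] / [4];  Q = [1, 2, 3, 4] / [5] / [6]
  Insert 1 (step 7): P = [1, 6, 7, 8] / [2] / [3] / [4];  Q = [1, 2, 3, 4] / [5] / [6] / [7]
  Insert 5 (step 8): P = [1, 5, 7, 8] / [2, 6] / [3] / [4];  Q = [1, 2, 3, 4] / [5, 8] / [6] / [7]
Final shape: (4, 2, 1, 1).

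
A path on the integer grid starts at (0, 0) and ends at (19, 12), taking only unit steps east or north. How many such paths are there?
Number of paths = 141120525

A monotone lattice path from (0, 0) to (19, 12) consists of 19 east steps and 12 north steps in some order, so it is determined by which 19 of the 31 steps are east. The count is C(31, 19) = 141120525.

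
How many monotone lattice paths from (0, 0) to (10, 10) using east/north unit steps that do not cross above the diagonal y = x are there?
C_10 = 16796

These NE paths below the diagonal are counted by the Catalan number C_n = (1/(n + 1)) · C(2n, n). For n = 10: C_10 = (1/11) · C(20, 10) = 184756/11 = 16796.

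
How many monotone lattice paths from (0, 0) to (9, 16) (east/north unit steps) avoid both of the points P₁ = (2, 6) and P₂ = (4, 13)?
Number of paths = 1421599

Inclusion–exclusion. Total paths: C(25, 9) = 2042975. Through P₁: C(8, 2)·C(17, 7) = 544544. Through P₂: C(17, 4)·C(8, 5) = 133280. Since P₁ is strictly southwest of P₂, a monotone path through both must visit P₁ then P₂; paths through both = C(8, 2)·C(9, 2)·C(8, 5) = 56448. Avoid both = 2042975 − 544544 − 133280 + 56448 = 1421599.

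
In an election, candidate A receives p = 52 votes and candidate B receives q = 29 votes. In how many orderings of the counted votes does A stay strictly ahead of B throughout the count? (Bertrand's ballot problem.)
Strict-lead orderings = 2308172944585185855760

Total orderings of the 81 votes with 52 for A: C(81, 52) = 8128782978756524100720. By the Bertrand ballot formula (Cycle Lemma / reflection principle), the number of orderings in which A is strictly ahead of B throughout is (p − q)/(p + q) · C(p + q, p) = (52 − 29)/(52 + 29) · 8128782978756524100720 = 2308172944585185855760.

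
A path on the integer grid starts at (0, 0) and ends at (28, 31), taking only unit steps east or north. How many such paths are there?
Number of paths = 55317304280338408

A monotone lattice path from (0, 0) to (28, 31) consists of 28 east steps and 31 north steps in some order, so it is determined by which 28 of the 59 steps are east. The count is C(59, 28) = 55317304280338408.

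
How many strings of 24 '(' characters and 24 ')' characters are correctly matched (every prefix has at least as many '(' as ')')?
C_24 = 1289904147324

These balanced parentheses are counted by the Catalan number C_n = (1/(n + 1)) · C(2n, n). For n = 24: C_24 = (1/25) · C(48, 24) = 32247603683100/25 = 1289904147324.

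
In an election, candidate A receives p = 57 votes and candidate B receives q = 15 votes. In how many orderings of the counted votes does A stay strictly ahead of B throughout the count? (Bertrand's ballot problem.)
Strict-lead orderings = 674014857430544

Total orderings of the 72 votes with 57 for A: C(72, 57) = 1155454041309504. By the Bertrand ballot formula (Cycle Lemma / reflection principle), the number of orderings in which A is strictly ahead of B throughout is (p − q)/(p + q) · C(p + q, p) = (57 − 15)/(57 + 15) · 1155454041309504 = 674014857430544.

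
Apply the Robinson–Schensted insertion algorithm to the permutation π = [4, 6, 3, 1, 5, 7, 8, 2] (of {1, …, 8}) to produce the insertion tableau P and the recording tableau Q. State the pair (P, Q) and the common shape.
P = [1, 2, 7, 8] / [3, 5] / [4, 6];  Q = [1, 2, 6, 7] / [3, 5] / [4, 8];  common shape = (4, 2, 2)

Row-insert the values π_1, π_2, … into P one at a time, bumping the leftmost entry strictly greater than the inserted value down to the next row. The recording tableau Q records, in position (i, j), the step at which that cell was added to P.
  Insert 4 (step 1): P = [4];  Q = [1]
  Insert 6 (step 2): P = [4, 6];  Q = [1, 2]
  Insert 3 (step 3): P = [3, 6] / [4];  Q = [1, 2] / [3]
  Insert 1 (step 4): P = [1, 6] / [3] / [4];  Q = [1, 2] / [3] / [4]
  Insert 5 (step 5): P = [1, 5] / [3, 6] / [4];  Q = [1, 2] / [3, 5] / [4]
  Insert 7 (step 6): P = [1, 5, 7] / [3, 6] / [4];  Q = [1, 2, 6] / [3, 5] / [4]
  Insert 8 (step 7): P = [1, 5, 7, 8] / [3, 6] / [4];  Q = [1, 2, 6, 7] / [3, 5] / [4]
  Insert 2 (step 8): P = [1, 2, 7, 8] / [3, 5] / [4, 6];  Q = [1, 2, 6, 7] / [3, 5] / [4, 8]
Final shape: (4, 2, 2).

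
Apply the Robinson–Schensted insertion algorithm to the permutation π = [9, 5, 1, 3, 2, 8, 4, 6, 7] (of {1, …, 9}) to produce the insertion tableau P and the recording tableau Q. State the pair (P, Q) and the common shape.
P = [1, 2, 4, 6, 7] / [3, 8] / [5] / [9];  Q = [1, 4, 6, 8, 9] / [2, 7] / [3] / [5];  common shape = (5, 2, 1, 1)

Row-insert the values π_1, π_2, … into P one at a time, bumping the leftmost entry strictly greater than the inserted value down to the next row. The recording tableau Q records, in position (i, j), the step at which that cell was added to P.
  Insert 9 (step 1): P = [9];  Q = [1]
  Insert 5 (step 2): P = [5] / [9];  Q = [1] / [2]
  Insert 1 (step 3): P = [1] / [5] / [9];  Q = [1] / [2] / [3]
  Insert 3 (step 4): P = [1, 3] / [5] / [9];  Q = [1, 4] / [2] / [3]
  Insert 2 (step 5): P = [1, 2] / [3] / [5] / [9];  Q = [1, 4] / [2] / [3] / [5]
  Insert 8 (step 6): P = [1, 2, 8] / [3] / [5] / [9];  Q = [1, 4, 6] / [2] / [3] / [5]
  Insert 4 (step 7): P = [1, 2, 4] / [3, 8] / [5] / [9];  Q = [1, 4, 6] / [2, 7] / [3] / [5]
  Insert 6 (step 8): P = [1, 2, 4, 6] / [3, 8] / [5] / [9];  Q = [1, 4, 6, 8] / [2, 7] / [3] / [5]
  Insert 7 (step 9): P = [1, 2, 4, 6, 7] / [3, 8] / [5] / [9];  Q = [1, 4, 6, 8, 9] / [2, 7] / [3] / [5]
Final shape: (5, 2, 1, 1).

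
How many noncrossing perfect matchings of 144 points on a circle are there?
C_72 = 20276890389709399862928998568254641025700

These noncrossing handshakes are counted by the Catalan number C_n = (1/(n + 1)) · C(2n, n). For n = 72: C_72 = (1/73) · C(144, 72) = 1480212998448786189993816895482588794876100/73 = 20276890389709399862928998568254641025700.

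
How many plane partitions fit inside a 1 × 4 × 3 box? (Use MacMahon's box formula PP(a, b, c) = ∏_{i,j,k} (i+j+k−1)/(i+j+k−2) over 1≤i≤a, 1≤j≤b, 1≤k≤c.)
PP(1, 4, 3) = 35

Evaluate the triple product over i = 1..1, j = 1..4, k = 1..3. The factors are (2/1) · (3/2) · (4/3) · (3/2) · (4/3) · (5/4) · (4/3) · (5/4) · … (12 factors total). The numerators and denominators telescope so the product is an integer; carrying out the multiplication exactly gives PP(1, 4, 3) = 35.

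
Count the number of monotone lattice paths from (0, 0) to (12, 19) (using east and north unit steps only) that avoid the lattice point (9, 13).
Number of paths = 99337245

Total paths from (0, 0) to (12, 19): C(31, 12) = 141120525. Paths through (9, 13): (paths (0, 0) → (9, 13)) × (paths (9, 13) → (12, 19)) = C(22, 9) · C(9, 3) = 497420 · 84 = 41783280. Avoidance count = 141120525 − 41783280 = 99337245.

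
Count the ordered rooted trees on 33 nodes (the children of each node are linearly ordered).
C_32 = 55534064877048198

These ordered rooted trees are counted by the Catalan number C_n = (1/(n + 1)) · C(2n, n). For n = 32: C_32 = (1/33) · C(64, 32) = 1832624140942590534/33 = 55534064877048198.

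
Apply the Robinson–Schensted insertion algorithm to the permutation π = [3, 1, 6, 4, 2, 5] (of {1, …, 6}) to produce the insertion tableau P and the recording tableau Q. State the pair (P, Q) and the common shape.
P = [1, 2, 5] / [3, 4] / [6];  Q = [1, 3, 6] / [2, 4] / [5];  common shape = (3, 2, 1)

Row-insert the values π_1, π_2, … into P one at a time, bumping the leftmost entry strictly greater than the inserted value down to the next row. The recording tableau Q records, in position (i, j), the step at which that cell was added to P.
  Insert 3 (step 1): P = [3];  Q = [1]
  Insert 1 (step 2): P = [1] / [3];  Q = [1] / [2]
  Insert 6 (step 3): P = [1, 6] / [3];  Q = [1, 3] / [2]
  Insert 4 (step 4): P = [1, 4] / [3, 6];  Q = [1, 3] / [2, 4]
  Insert 2 (step 5): P = [1, 2] / [3, 4] / [6];  Q = [1, 3] / [2, 4] / [5]
  Insert 5 (step 6): P = [1, 2, 5] / [3, 4] / [6];  Q = [1, 3, 6] / [2, 4] / [5]
Final shape: (3, 2, 1).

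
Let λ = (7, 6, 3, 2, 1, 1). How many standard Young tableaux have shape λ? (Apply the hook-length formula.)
# SYT of shape (7, 6, 3, 2, 1, 1) = 177365760

Hook-length formula: f^λ = n! / Π hook(c), product over all cells c of the Young diagram. For λ = (7, 6, 3, 2, 1, 1), n = 20 boxes. Hook lengths by row (left-to-right, top-to-bottom): [12, 9, 7, 5, 4, 3, 1]; [10, 7, 5, 3, 2, 1]; [6, 3, 1]; [4, 1]; [2]; [1]. Product of hooks = 13716864000. So f^λ = 20! / 13716864000 = 2432902008176640000 / 13716864000 = 177365760.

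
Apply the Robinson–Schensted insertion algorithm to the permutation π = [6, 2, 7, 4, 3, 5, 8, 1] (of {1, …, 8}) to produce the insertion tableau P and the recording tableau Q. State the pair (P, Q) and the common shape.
P = [1, 3, 5, 8] / [2, 7] / [4] / [6];  Q = [1, 3, 6, 7] / [2, 4] / [5] / [8];  common shape = (4, 2, 1, 1)

Row-insert the values π_1, π_2, … into P one at a time, bumping the leftmost entry strictly greater than the inserted value down to the next row. The recording tableau Q records, in position (i, j), the step at which that cell was added to P.
  Insert 6 (step 1): P = [6];  Q = [1]
  Insert 2 (step 2): P = [2] / [6];  Q = [1] / [2]
  Insert 7 (step 3): P = [2, 7] / [6];  Q = [1, 3] / [2]
  Insert 4 (step 4): P = [2, 4] / [6, 7];  Q = [1, 3] / [2, 4]
  Insert 3 (step 5): P = [2, 3] / [4, 7] / [6];  Q = [1, 3] / [2, 4] / [5]
  Insert 5 (step 6): P = [2, 3, 5] / [4, 7] / [6];  Q = [1, 3, 6] / [2, 4] / [5]
  Insert 8 (step 7): P = [2, 3, 5, 8] / [4, 7] / [6];  Q = [1, 3, 6, 7] / [2, 4] / [5]
  Insert 1 (step 8): P = [1, 3, 5, 8] / [2, 7] / [4] / [6];  Q = [1, 3, 6, 7] / [2, 4] / [5] / [8]
Final shape: (4, 2, 1, 1).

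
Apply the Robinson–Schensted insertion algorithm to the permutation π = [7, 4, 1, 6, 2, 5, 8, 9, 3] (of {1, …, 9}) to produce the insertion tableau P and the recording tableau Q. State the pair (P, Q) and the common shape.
P = [1, 2, 3, 8, 9] / [4, 5] / [6] / [7];  Q = [1, 4, 6, 7, 8] / [2, 5] / [3] / [9];  common shape = (5, 2, 1, 1)

Row-insert the values π_1, π_2, … into P one at a time, bumping the leftmost entry strictly greater than the inserted value down to the next row. The recording tableau Q records, in position (i, j), the step at which that cell was added to P.
  Insert 7 (step 1): P = [7];  Q = [1]
  Insert 4 (step 2): P = [4] / [7];  Q = [1] / [2]
  Insert 1 (step 3): P = [1] / [4] / [7];  Q = [1] / [2] / [3]
  Insert 6 (step 4): P = [1, 6] / [4] / [7];  Q = [1, 4] / [2] / [3]
  Insert 2 (step 5): P = [1, 2] / [4, 6] / [7];  Q = [1, 4] / [2, 5] / [3]
  Insert 5 (step 6): P = [1, 2, 5] / [4, 6] / [7];  Q = [1, 4, 6] / [2, 5] / [3]
  Insert 8 (step 7): P = [1, 2, 5, 8] / [4, 6] / [7];  Q = [1, 4, 6, 7] / [2, 5] / [3]
  Insert 9 (step 8): P = [1, 2, 5, 8, 9] / [4, 6] / [7];  Q = [1, 4, 6, 7, 8] / [2, 5] / [3]
  Insert 3 (step 9): P = [1, 2, 3, 8, 9] / [4, 5] / [6] / [7];  Q = [1, 4, 6, 7, 8] / [2, 5] / [3] / [9]
Final shape: (5, 2, 1, 1).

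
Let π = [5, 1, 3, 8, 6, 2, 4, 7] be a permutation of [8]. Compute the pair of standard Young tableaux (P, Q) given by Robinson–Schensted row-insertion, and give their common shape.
P = [1, 2, 4, 7] / [3, 6] / [5, 8];  Q = [1, 3, 4, 8] / [2, 5] / [6, 7];  common shape = (4, 2, 2)

Row-insert the values π_1, π_2, … into P one at a time, bumping the leftmost entry strictly greater than the inserted value down to the next row. The recording tableau Q records, in position (i, j), the step at which that cell was added to P.
  Insert 5 (step 1): P = [5];  Q = [1]
  Insert 1 (step 2): P = [1] / [5];  Q = [1] / [2]
  Insert 3 (step 3): P = [1, 3] / [5];  Q = [1, 3] / [2]
  Insert 8 (step 4): P = [1, 3, 8] / [5];  Q = [1, 3, 4] / [2]
  Insert 6 (step 5): P = [1, 3, 6] / [5, 8];  Q = [1, 3, 4] / [2, 5]
  Insert 2 (step 6): P = [1, 2, 6] / [3, 8] / [5];  Q = [1, 3, 4] / [2, 5] / [6]
  Insert 4 (step 7): P = [1, 2, 4] / [3, 6] / [5, 8];  Q = [1, 3, 4] / [2, 5] / [6, 7]
  Insert 7 (step 8): P = [1, 2, 4, 7] / [3, 6] / [5, 8];  Q = [1, 3, 4, 8] / [2, 5] / [6, 7]
Final shape: (4, 2, 2).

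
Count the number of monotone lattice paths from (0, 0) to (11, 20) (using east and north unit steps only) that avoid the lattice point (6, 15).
Number of paths = 70997787

Total paths from (0, 0) to (11, 20): C(31, 11) = 84672315. Paths through (6, 15): (paths (0, 0) → (6, 15)) × (paths (6, 15) → (11, 20)) = C(21, 6) · C(10, 5) = 54264 · 252 = 13674528. Avoidance count = 84672315 − 13674528 = 70997787.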